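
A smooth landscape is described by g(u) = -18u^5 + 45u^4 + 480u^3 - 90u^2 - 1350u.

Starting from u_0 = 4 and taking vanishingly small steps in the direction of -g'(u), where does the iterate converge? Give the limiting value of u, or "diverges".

1

g'(u) = -90(u - 5)(u - 1)(u + 1)(u + 3), so g'(4) = 9450.
Gradient descent moves in the -g' direction, i.e. u is decreasing.
The nearest critical point in that direction is u = 1, where g'' = 2880 > 0 (a local minimum). The iterate converges there.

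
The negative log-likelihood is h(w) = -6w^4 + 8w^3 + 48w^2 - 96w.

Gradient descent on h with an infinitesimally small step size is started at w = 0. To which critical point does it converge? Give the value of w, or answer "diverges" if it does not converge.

1

h'(w) = -24(w - 2)(w - 1)(w + 2), so h'(0) = -96.
Gradient descent moves in the -h' direction, i.e. w is increasing.
The nearest critical point in that direction is w = 1, where h'' = 72 > 0 (a local minimum). The iterate converges there.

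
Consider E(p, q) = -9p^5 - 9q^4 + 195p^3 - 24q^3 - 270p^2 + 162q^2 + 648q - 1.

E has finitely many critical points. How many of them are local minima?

E separates as a function of p plus a function of q, so ∇E=0 decouples.
∂E/∂p = -45p(p - 3)(p - 1)(p + 4) = 0 at p ∈ {-4, 0, 1, 3}; ∂E/∂q = -36(q - 3)(q + 2)(q + 3) = 0 at q ∈ {-3, -2, 3}.
The Hessian is diagonal: diag(E_pp, E_qq). Second derivatives: E_pp(-4)=6300, E_pp(0)=-540, E_pp(1)=450, E_pp(3)=-1890; E_qq(-3)=-216, E_qq(-2)=180, E_qq(3)=-1080.
Local minima occur where both diagonal entries positive: (-4, -2), (1, -2). Count: 2.

2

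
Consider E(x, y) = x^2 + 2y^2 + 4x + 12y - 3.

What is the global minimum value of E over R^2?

-25

E(x,y) separates as P(x) + Q(y) − 3, so its minimum is min P + min Q − 3.
P'(x) = 2x + 4 vanishes at x ∈ {-2}; Q'(y) = 4y + 12 vanishes at y ∈ {-3}.
Local minima of P (where P''>0): P(-2)=-4. Local minima of Q: Q(-3)=-18.
So the global minimum of E is P(-2) + Q(-3) − 3 = -4 − 18 − 3 = -25, attained at (-2, -3).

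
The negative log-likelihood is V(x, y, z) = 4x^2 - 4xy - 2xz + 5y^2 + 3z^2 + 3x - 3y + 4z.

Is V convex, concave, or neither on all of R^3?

convex

V is quadratic, so its Hessian is the constant matrix H = [[8, -4, -2], [-4, 10, 0], [-2, 0, 6]].
Leading principal minors: 8, 64, 344.
All positive ⇒ H ≻ 0 ⇒ convex.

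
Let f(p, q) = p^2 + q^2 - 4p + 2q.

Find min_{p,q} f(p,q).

-5

f(p,q) separates as A(p) + B(q), so its minimum is min A + min B.
A'(p) = 2p - 4 vanishes at p ∈ {2}; B'(q) = 2q + 2 vanishes at q ∈ {-1}.
Local minima of A (where A''>0): A(2)=-4. Local minima of B: B(-1)=-1.
So the global minimum of f is A(2) + B(-1) = -4 − 1 = -5, attained at (2, -1).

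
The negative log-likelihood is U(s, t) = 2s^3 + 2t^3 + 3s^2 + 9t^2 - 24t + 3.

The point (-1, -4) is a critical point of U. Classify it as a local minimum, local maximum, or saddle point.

The mixed partial ∂²U/∂s∂t is 0, so the Hessian at any point is diag(U_ss, U_tt) = diag(6(2s + 1), 6(2t + 3)).
At (-1, -4): H = diag(-6, -30).
Both eigenvalues are negative, so H is negative definite: a local maximum.

local maximum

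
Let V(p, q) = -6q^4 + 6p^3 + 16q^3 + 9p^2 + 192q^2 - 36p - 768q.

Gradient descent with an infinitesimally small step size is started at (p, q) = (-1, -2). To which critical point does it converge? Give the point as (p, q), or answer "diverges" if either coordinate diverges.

V is separable, so gradient descent decouples: p follows -∂V/∂p, q follows -∂V/∂q.
∂V/∂p = 18(p - 1)(p + 2); at p=-1 this is -36, so p increases.
∂V/∂q = -24(q - 4)(q - 2)(q + 4); at q=-2 this is -1152, so q increases.
p converges to its nearest critical value 1 (a local min of the p-part); q converges to 2. The iterate converges to (1, 2).

(1, 2)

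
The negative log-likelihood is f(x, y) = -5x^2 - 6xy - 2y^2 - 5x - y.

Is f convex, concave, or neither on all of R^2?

f is quadratic, so its Hessian is the constant matrix H = [[-10, -6], [-6, -4]].
det(H) = 4, tr(H) = -14.
det(H) > 0 and tr(H) < 0, so H is negative definite everywhere: concave.

concave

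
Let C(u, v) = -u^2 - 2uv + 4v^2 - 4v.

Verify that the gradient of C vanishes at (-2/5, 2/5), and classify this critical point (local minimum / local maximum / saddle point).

saddle point

∇C = (-2u - 2v, -2u + 8v - 4); substituting (-2/5, 2/5) gives ∇C = (0, 0), so (-2/5, 2/5) is indeed a critical point.
The Hessian of C is constant: H = [[-2, -2], [-2, 8]].
det(H) = (-2)·8 − (-2)² = -20.
Since det(H) < 0, H is indefinite and the critical point is a saddle point.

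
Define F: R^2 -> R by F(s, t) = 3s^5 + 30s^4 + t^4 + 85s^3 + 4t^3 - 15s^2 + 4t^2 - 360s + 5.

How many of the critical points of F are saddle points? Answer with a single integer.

6

F separates as a function of s plus a function of t, so ∇F=0 decouples.
∂F/∂s = 15(s - 1)(s + 2)(s + 3)(s + 4) = 0 at s ∈ {-4, -3, -2, 1}; ∂F/∂t = 4t(t + 1)(t + 2) = 0 at t ∈ {-2, -1, 0}.
The Hessian is diagonal: diag(F_ss, F_tt). Second derivatives: F_ss(-4)=-150, F_ss(-3)=60, F_ss(-2)=-90, F_ss(1)=900; F_tt(-2)=8, F_tt(-1)=-4, F_tt(0)=8.
Saddle points occur where the two diagonal entries have opposite signs: (-4, -2), (-4, 0), (-3, -1), (-2, -2), (-2, 0), (1, -1). Count: 6.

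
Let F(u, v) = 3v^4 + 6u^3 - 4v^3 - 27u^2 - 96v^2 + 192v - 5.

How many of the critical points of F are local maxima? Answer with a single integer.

1

F separates as a function of u plus a function of v, so ∇F=0 decouples.
∂F/∂u = 18u(u - 3) = 0 at u ∈ {0, 3}; ∂F/∂v = 12(v - 4)(v - 1)(v + 4) = 0 at v ∈ {-4, 1, 4}.
The Hessian is diagonal: diag(F_uu, F_vv). Second derivatives: F_uu(0)=-54, F_uu(3)=54; F_vv(-4)=480, F_vv(1)=-180, F_vv(4)=288.
Local maxima occur where both diagonal entries negative: (0, 1). Count: 1.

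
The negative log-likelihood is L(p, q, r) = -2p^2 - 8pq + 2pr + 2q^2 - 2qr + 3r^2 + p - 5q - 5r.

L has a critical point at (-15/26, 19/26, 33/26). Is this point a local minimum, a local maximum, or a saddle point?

The Hessian is constant: H = [[-4, -8, 2], [-8, 4, -2], [2, -2, 6]].
Leading principal minors: Δ₁ = -4, Δ₂ = -80, Δ₃ = -416.
The minors fit neither the all-positive nor the alternating-sign pattern, so H is indefinite: a saddle point.

saddle point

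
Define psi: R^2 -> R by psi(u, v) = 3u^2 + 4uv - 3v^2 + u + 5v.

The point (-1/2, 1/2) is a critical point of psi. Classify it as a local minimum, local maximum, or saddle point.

saddle point

The Hessian of psi is constant: H = [[6, 4], [4, -6]].
det(H) = 6·(-6) − 4² = -52.
Since det(H) < 0, H is indefinite and the critical point is a saddle point.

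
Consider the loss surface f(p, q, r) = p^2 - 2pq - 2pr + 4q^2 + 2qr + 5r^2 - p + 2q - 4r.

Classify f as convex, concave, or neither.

convex

f is quadratic, so its Hessian is the constant matrix H = [[2, -2, -2], [-2, 8, 2], [-2, 2, 10]].
Leading principal minors: 2, 12, 96.
All positive ⇒ H ≻ 0 ⇒ convex.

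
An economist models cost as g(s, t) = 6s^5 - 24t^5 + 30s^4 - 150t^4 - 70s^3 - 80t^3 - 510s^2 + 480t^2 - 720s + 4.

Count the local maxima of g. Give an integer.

4

g separates as a function of s plus a function of t, so ∇g=0 decouples.
∂g/∂s = 30(s - 3)(s + 1)(s + 2)(s + 4) = 0 at s ∈ {-4, -2, -1, 3}; ∂g/∂t = -120t(t - 1)(t + 2)(t + 4) = 0 at t ∈ {-4, -2, 0, 1}.
The Hessian is diagonal: diag(g_ss, g_tt). Second derivatives: g_ss(-4)=-1260, g_ss(-2)=300, g_ss(-1)=-360, g_ss(3)=4200; g_tt(-4)=4800, g_tt(-2)=-1440, g_tt(0)=960, g_tt(1)=-1800.
Local maxima occur where both diagonal entries negative: (-4, -2), (-4, 1), (-1, -2), (-1, 1). Count: 4.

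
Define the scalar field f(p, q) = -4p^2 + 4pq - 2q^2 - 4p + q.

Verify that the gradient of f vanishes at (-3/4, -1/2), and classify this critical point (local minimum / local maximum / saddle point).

local maximum

∇f = (-8p + 4q - 4, 4p - 4q + 1); substituting (-3/4, -1/2) gives ∇f = (0, 0), so (-3/4, -1/2) is indeed a critical point.
The Hessian of f is constant: H = [[-8, 4], [4, -4]].
det(H) = (-8)·(-4) − 4² = 16.
det(H) > 0 and tr(H) = -12 < 0, so H is negative definite and the point is a local maximum.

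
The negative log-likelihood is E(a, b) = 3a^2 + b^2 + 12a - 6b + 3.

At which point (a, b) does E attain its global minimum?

(-2, 3)

E(a,b) separates as P(a) + Q(b) + 3, so its minimum is min P + min Q + 3.
P'(a) = 6a + 12 vanishes at a ∈ {-2}; Q'(b) = 2b - 6 vanishes at b ∈ {3}.
Local minima of P (where P''>0): P(-2)=-12. Local minima of Q: Q(3)=-9.
So the global minimum of E is P(-2) + Q(3) + 3 = -12 − 9 + 3 = -18, attained at (-2, 3).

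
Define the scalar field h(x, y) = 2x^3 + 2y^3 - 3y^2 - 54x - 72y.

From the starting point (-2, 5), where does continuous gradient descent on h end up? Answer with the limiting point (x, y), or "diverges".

h is separable, so gradient descent decouples: x follows -∂h/∂x, y follows -∂h/∂y.
∂h/∂x = 6(x - 3)(x + 3); at x=-2 this is -30, so x increases.
∂h/∂y = 6(y - 4)(y + 3); at y=5 this is 48, so y decreases.
x converges to its nearest critical value 3 (a local min of the x-part); y converges to 4. The iterate converges to (3, 4).

(3, 4)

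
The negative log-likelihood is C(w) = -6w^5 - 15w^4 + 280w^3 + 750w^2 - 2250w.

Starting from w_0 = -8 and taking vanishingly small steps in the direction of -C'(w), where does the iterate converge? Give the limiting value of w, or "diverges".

C'(w) = -30(w - 5)(w - 1)(w + 3)(w + 5), so C'(-8) = -52650.
Gradient descent moves in the -C' direction, i.e. w is increasing.
The nearest critical point in that direction is w = -5, where C'' = 3600 > 0 (a local minimum). The iterate converges there.

-5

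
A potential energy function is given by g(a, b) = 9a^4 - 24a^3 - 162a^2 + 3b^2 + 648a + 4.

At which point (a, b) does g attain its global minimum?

(-3, 0)

g(a,b) separates as P(a) + Q(b) + 4, so its minimum is min P + min Q + 4.
P'(a) = 36(a - 3)(a - 2)(a + 3) vanishes at a ∈ {-3, 2, 3}; Q'(b) = 6b vanishes at b ∈ {0}.
Local minima of P (where P''>0): P(-3)=-2025, P(3)=567. Local minima of Q: Q(0)=0.
So the global minimum of g is P(-3) + Q(0) + 4 = -2025 + 0 + 4 = -2021, attained at (-3, 0).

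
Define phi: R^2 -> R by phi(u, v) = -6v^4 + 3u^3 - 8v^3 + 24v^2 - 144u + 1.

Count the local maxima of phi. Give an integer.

2

phi separates as a function of u plus a function of v, so ∇phi=0 decouples.
∂phi/∂u = 9(u - 4)(u + 4) = 0 at u ∈ {-4, 4}; ∂phi/∂v = -24v(v - 1)(v + 2) = 0 at v ∈ {-2, 0, 1}.
The Hessian is diagonal: diag(phi_uu, phi_vv). Second derivatives: phi_uu(-4)=-72, phi_uu(4)=72; phi_vv(-2)=-144, phi_vv(0)=48, phi_vv(1)=-72.
Local maxima occur where both diagonal entries negative: (-4, -2), (-4, 1). Count: 2.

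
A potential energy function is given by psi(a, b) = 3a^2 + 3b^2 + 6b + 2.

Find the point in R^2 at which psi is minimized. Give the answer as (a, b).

(0, -1)

psi(a,b) separates as P(a) + Q(b) + 2, so its minimum is min P + min Q + 2.
P'(a) = 6a vanishes at a ∈ {0}; Q'(b) = 6b + 6 vanishes at b ∈ {-1}.
Local minima of P (where P''>0): P(0)=0. Local minima of Q: Q(-1)=-3.
So the global minimum of psi is P(0) + Q(-1) + 2 = 0 − 3 + 2 = -1, attained at (0, -1).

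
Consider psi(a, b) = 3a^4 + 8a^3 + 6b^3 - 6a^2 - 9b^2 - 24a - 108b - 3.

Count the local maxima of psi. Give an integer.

psi separates as a function of a plus a function of b, so ∇psi=0 decouples.
∂psi/∂a = 12(a - 1)(a + 1)(a + 2) = 0 at a ∈ {-2, -1, 1}; ∂psi/∂b = 18(b - 3)(b + 2) = 0 at b ∈ {-2, 3}.
The Hessian is diagonal: diag(psi_aa, psi_bb). Second derivatives: psi_aa(-2)=36, psi_aa(-1)=-24, psi_aa(1)=72; psi_bb(-2)=-90, psi_bb(3)=90.
Local maxima occur where both diagonal entries negative: (-1, -2). Count: 1.

1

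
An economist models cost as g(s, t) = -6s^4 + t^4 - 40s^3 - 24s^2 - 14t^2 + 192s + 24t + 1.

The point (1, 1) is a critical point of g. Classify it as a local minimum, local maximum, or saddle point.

local maximum

The mixed partial ∂²g/∂s∂t is 0, so the Hessian at any point is diag(g_ss, g_tt) = diag(-24(3s^2 + 10s + 2), 4(3t^2 - 7)).
At (1, 1): H = diag(-360, -16).
Both eigenvalues are negative, so H is negative definite: a local maximum.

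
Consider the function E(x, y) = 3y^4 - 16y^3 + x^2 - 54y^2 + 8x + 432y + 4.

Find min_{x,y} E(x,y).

-1119

E(x,y) separates as P(x) + Q(y) + 4, so its minimum is min P + min Q + 4.
P'(x) = 2x + 8 vanishes at x ∈ {-4}; Q'(y) = 12(y - 4)(y - 3)(y + 3) vanishes at y ∈ {-3, 3, 4}.
Local minima of P (where P''>0): P(-4)=-16. Local minima of Q: Q(-3)=-1107, Q(4)=608.
So the global minimum of E is P(-4) + Q(-3) + 4 = -16 − 1107 + 4 = -1119, attained at (-4, -3).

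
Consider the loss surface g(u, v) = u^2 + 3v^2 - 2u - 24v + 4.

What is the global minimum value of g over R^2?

g(u,v) separates as P(u) + Q(v) + 4, so its minimum is min P + min Q + 4.
P'(u) = 2u - 2 vanishes at u ∈ {1}; Q'(v) = 6v - 24 vanishes at v ∈ {4}.
Local minima of P (where P''>0): P(1)=-1. Local minima of Q: Q(4)=-48.
So the global minimum of g is P(1) + Q(4) + 4 = -1 − 48 + 4 = -45, attained at (1, 4).

-45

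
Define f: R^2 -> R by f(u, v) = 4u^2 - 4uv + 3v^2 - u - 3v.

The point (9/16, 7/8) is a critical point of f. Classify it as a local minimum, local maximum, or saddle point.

The Hessian of f is constant: H = [[8, -4], [-4, 6]].
det(H) = 8·6 − (-4)² = 32.
det(H) > 0 and tr(H) = 14 > 0, so H is positive definite and the point is a local minimum.

local minimum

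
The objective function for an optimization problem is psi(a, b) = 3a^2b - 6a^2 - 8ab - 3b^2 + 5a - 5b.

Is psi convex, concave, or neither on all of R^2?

neither

The term 3a^2b is cubic, so the Hessian is not constant.
∂²psi/∂a² = 6b - 12, which takes both signs as b varies (negative for sufficiently negative b). A diagonal entry of the Hessian changing sign means the Hessian is neither positive- nor negative-semidefinite on all of R^2.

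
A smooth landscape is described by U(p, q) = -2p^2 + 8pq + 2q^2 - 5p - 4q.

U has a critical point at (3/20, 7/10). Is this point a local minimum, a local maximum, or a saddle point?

saddle point

The Hessian of U is constant: H = [[-4, 8], [8, 4]].
det(H) = (-4)·4 − 8² = -80.
Since det(H) < 0, H is indefinite and the critical point is a saddle point.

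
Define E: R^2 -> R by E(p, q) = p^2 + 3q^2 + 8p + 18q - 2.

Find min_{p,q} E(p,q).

E(p,q) separates as A(p) + B(q) − 2, so its minimum is min A + min B − 2.
A'(p) = 2p + 8 vanishes at p ∈ {-4}; B'(q) = 6q + 18 vanishes at q ∈ {-3}.
Local minima of A (where A''>0): A(-4)=-16. Local minima of B: B(-3)=-27.
So the global minimum of E is A(-4) + B(-3) − 2 = -16 − 27 − 2 = -45, attained at (-4, -3).

-45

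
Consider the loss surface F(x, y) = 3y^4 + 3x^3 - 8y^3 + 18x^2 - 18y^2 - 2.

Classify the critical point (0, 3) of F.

local minimum

The mixed partial ∂²F/∂x∂y is 0, so the Hessian at any point is diag(F_xx, F_yy) = diag(18(x + 2), 12(3y^2 - 4y - 3)).
At (0, 3): H = diag(36, 144).
Both eigenvalues are positive, so H is positive definite: a local minimum.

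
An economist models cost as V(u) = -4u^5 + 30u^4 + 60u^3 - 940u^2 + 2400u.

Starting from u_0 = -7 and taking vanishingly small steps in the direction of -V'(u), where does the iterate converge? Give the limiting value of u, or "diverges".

V'(u) = -20(u - 5)(u - 3)(u - 2)(u + 4), so V'(-7) = -64800.
Gradient descent moves in the -V' direction, i.e. u is increasing.
The nearest critical point in that direction is u = -4, where V'' = 7560 > 0 (a local minimum). The iterate converges there.

-4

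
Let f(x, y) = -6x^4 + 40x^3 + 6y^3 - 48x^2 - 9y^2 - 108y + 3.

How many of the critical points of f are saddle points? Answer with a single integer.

f separates as a function of x plus a function of y, so ∇f=0 decouples.
∂f/∂x = -24x(x - 4)(x - 1) = 0 at x ∈ {0, 1, 4}; ∂f/∂y = 18(y - 3)(y + 2) = 0 at y ∈ {-2, 3}.
The Hessian is diagonal: diag(f_xx, f_yy). Second derivatives: f_xx(0)=-96, f_xx(1)=72, f_xx(4)=-288; f_yy(-2)=-90, f_yy(3)=90.
Saddle points occur where the two diagonal entries have opposite signs: (0, 3), (1, -2), (4, 3). Count: 3.

3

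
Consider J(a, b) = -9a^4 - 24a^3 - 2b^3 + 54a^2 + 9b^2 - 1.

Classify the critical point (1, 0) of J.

saddle point

The mixed partial ∂²J/∂a∂b is 0, so the Hessian at any point is diag(J_aa, J_bb) = diag(36(-3a^2 - 4a + 3), 6(-2b + 3)).
At (1, 0): H = diag(-144, 18).
The eigenvalues have opposite signs, so H is indefinite: a saddle point.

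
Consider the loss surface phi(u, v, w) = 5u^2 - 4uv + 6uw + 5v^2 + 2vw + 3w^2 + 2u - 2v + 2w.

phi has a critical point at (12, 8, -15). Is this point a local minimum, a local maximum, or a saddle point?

local minimum

The Hessian is constant: H = [[10, -4, 6], [-4, 10, 2], [6, 2, 6]].
Leading principal minors: Δ₁ = 10, Δ₂ = 84, Δ₃ = 8.
All leading minors are positive, so H is positive definite: a local minimum.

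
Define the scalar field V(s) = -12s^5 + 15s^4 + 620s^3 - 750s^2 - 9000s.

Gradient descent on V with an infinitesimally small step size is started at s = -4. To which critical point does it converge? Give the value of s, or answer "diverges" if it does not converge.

V'(s) = -60(s - 5)(s - 3)(s + 2)(s + 5), so V'(-4) = 7560.
Gradient descent moves in the -V' direction, i.e. s is decreasing.
The nearest critical point in that direction is s = -5, where V'' = 14400 > 0 (a local minimum). The iterate converges there.

-5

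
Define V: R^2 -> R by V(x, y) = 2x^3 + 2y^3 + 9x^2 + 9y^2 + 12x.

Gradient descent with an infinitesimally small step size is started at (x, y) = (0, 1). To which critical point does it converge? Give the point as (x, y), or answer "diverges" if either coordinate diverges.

(-1, 0)

V is separable, so gradient descent decouples: x follows -∂V/∂x, y follows -∂V/∂y.
∂V/∂x = 6(x + 1)(x + 2); at x=0 this is 12, so x decreases.
∂V/∂y = 6y(y + 3); at y=1 this is 24, so y decreases.
x converges to its nearest critical value -1 (a local min of the x-part); y converges to 0. The iterate converges to (-1, 0).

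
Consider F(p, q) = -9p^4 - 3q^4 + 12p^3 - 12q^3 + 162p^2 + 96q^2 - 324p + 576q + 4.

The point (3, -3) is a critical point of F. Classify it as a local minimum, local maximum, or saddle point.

The mixed partial ∂²F/∂p∂q is 0, so the Hessian at any point is diag(F_pp, F_qq) = diag(36(-3p^2 + 2p + 9), 12(-3q^2 - 6q + 16)).
At (3, -3): H = diag(-432, 84).
The eigenvalues have opposite signs, so H is indefinite: a saddle point.

saddle point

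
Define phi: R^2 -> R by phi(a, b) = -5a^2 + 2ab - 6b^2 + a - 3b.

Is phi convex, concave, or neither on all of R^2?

concave

phi is quadratic, so its Hessian is the constant matrix H = [[-10, 2], [2, -12]].
det(H) = 116, tr(H) = -22.
det(H) > 0 and tr(H) < 0, so H is negative definite everywhere: concave.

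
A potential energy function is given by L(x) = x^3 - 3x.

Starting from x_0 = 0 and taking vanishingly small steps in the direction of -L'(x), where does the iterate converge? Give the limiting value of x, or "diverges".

1

L'(x) = 3(x - 1)(x + 1), so L'(0) = -3.
Gradient descent moves in the -L' direction, i.e. x is increasing.
The nearest critical point in that direction is x = 1, where L'' = 6 > 0 (a local minimum). The iterate converges there.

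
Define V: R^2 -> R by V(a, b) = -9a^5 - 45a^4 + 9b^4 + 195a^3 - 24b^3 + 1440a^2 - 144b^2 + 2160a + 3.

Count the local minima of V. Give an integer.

V separates as a function of a plus a function of b, so ∇V=0 decouples.
∂V/∂a = -45(a - 4)(a + 1)(a + 3)(a + 4) = 0 at a ∈ {-4, -3, -1, 4}; ∂V/∂b = 36b(b - 4)(b + 2) = 0 at b ∈ {-2, 0, 4}.
The Hessian is diagonal: diag(V_aa, V_bb). Second derivatives: V_aa(-4)=1080, V_aa(-3)=-630, V_aa(-1)=1350, V_aa(4)=-12600; V_bb(-2)=432, V_bb(0)=-288, V_bb(4)=864.
Local minima occur where both diagonal entries positive: (-4, -2), (-4, 4), (-1, -2), (-1, 4). Count: 4.

4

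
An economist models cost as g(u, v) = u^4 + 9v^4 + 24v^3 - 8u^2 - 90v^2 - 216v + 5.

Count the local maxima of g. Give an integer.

1

g separates as a function of u plus a function of v, so ∇g=0 decouples.
∂g/∂u = 4u(u - 2)(u + 2) = 0 at u ∈ {-2, 0, 2}; ∂g/∂v = 36(v - 2)(v + 1)(v + 3) = 0 at v ∈ {-3, -1, 2}.
The Hessian is diagonal: diag(g_uu, g_vv). Second derivatives: g_uu(-2)=32, g_uu(0)=-16, g_uu(2)=32; g_vv(-3)=360, g_vv(-1)=-216, g_vv(2)=540.
Local maxima occur where both diagonal entries negative: (0, -1). Count: 1.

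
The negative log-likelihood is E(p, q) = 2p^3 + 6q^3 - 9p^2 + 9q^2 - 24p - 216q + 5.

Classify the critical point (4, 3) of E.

local minimum

The mixed partial ∂²E/∂p∂q is 0, so the Hessian at any point is diag(E_pp, E_qq) = diag(6(2p - 3), 18(2q + 1)).
At (4, 3): H = diag(30, 126).
Both eigenvalues are positive, so H is positive definite: a local minimum.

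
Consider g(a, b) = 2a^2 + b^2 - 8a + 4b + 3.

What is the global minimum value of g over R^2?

-9

g(a,b) separates as P(a) + Q(b) + 3, so its minimum is min P + min Q + 3.
P'(a) = 4a - 8 vanishes at a ∈ {2}; Q'(b) = 2b + 4 vanishes at b ∈ {-2}.
Local minima of P (where P''>0): P(2)=-8. Local minima of Q: Q(-2)=-4.
So the global minimum of g is P(2) + Q(-2) + 3 = -8 − 4 + 3 = -9, attained at (2, -2).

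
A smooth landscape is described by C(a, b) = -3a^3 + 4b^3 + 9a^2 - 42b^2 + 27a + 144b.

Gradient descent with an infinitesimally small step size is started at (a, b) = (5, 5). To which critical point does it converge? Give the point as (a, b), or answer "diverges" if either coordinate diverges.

diverges

C is separable, so gradient descent decouples: a follows -∂C/∂a, b follows -∂C/∂b.
∂C/∂a = -9(a - 3)(a + 1); at a=5 this is -108, so a increases.
∂C/∂b = 12(b - 4)(b - 3); at b=5 this is 24, so b decreases.
The a-coordinate has no critical point in that direction and runs off to infinity.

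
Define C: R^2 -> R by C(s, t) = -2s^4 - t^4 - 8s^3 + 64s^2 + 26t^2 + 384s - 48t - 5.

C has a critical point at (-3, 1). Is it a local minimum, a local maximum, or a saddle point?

local minimum

The mixed partial ∂²C/∂s∂t is 0, so the Hessian at any point is diag(C_ss, C_tt) = diag(8(-3s^2 - 6s + 16), 4(-3t^2 + 13)).
At (-3, 1): H = diag(56, 40).
Both eigenvalues are positive, so H is positive definite: a local minimum.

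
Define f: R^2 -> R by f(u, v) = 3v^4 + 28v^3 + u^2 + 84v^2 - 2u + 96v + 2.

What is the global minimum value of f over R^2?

f(u,v) separates as P(u) + Q(v) + 2, so its minimum is min P + min Q + 2.
P'(u) = 2u - 2 vanishes at u ∈ {1}; Q'(v) = 12(v + 1)(v + 2)(v + 4) vanishes at v ∈ {-4, -2, -1}.
Local minima of P (where P''>0): P(1)=-1. Local minima of Q: Q(-4)=-64, Q(-1)=-37.
So the global minimum of f is P(1) + Q(-4) + 2 = -1 − 64 + 2 = -63, attained at (1, -4).

-63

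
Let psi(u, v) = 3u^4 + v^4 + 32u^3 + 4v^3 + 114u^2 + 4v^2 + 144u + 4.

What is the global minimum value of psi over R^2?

-55

psi(u,v) separates as P(u) + Q(v) + 4, so its minimum is min P + min Q + 4.
P'(u) = 12(u + 1)(u + 3)(u + 4) vanishes at u ∈ {-4, -3, -1}; Q'(v) = 4v(v + 1)(v + 2) vanishes at v ∈ {-2, -1, 0}.
Local minima of P (where P''>0): P(-4)=-32, P(-1)=-59. Local minima of Q: Q(-2)=0, Q(0)=0.
So the global minimum of psi is P(-1) + Q(-2) + 4 = -59 + 0 + 4 = -55, attained at (-1, -2).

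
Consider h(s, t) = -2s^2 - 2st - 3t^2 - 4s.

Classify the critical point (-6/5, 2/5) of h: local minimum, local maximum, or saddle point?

local maximum

The Hessian of h is constant: H = [[-4, -2], [-2, -6]].
det(H) = (-4)·(-6) − (-2)² = 20.
det(H) > 0 and tr(H) = -10 < 0, so H is negative definite and the point is a local maximum.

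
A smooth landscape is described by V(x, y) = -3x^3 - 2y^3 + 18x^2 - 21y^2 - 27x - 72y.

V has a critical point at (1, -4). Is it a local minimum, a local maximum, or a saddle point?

local minimum

The mixed partial ∂²V/∂x∂y is 0, so the Hessian at any point is diag(V_xx, V_yy) = diag(18(-x + 2), -6(2y + 7)).
At (1, -4): H = diag(18, 6).
Both eigenvalues are positive, so H is positive definite: a local minimum.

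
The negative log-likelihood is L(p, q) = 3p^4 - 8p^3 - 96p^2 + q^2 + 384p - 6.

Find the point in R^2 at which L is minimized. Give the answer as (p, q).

L(p,q) separates as A(p) + B(q) − 6, so its minimum is min A + min B − 6.
A'(p) = 12(p - 4)(p - 2)(p + 4) vanishes at p ∈ {-4, 2, 4}; B'(q) = 2q vanishes at q ∈ {0}.
Local minima of A (where A''>0): A(-4)=-1792, A(4)=256. Local minima of B: B(0)=0.
So the global minimum of L is A(-4) + B(0) − 6 = -1792 + 0 − 6 = -1798, attained at (-4, 0).

(-4, 0)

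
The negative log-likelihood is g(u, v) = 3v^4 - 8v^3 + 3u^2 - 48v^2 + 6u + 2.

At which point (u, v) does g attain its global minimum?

(-1, 4)

g(u,v) separates as P(u) + Q(v) + 2, so its minimum is min P + min Q + 2.
P'(u) = 6u + 6 vanishes at u ∈ {-1}; Q'(v) = 12v(v - 4)(v + 2) vanishes at v ∈ {-2, 0, 4}.
Local minima of P (where P''>0): P(-1)=-3. Local minima of Q: Q(-2)=-80, Q(4)=-512.
So the global minimum of g is P(-1) + Q(4) + 2 = -3 − 512 + 2 = -513, attained at (-1, 4).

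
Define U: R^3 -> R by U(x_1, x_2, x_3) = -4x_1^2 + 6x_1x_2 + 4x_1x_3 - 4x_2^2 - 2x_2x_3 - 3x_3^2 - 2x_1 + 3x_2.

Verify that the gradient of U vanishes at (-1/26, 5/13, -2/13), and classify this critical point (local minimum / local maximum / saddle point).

∇U = (-8x_1 + 6x_2 + 4x_3 - 2, 6x_1 - 8x_2 - 2x_3 + 3, 4x_1 - 2x_2 - 6x_3); substituting (-1/26, 5/13, -2/13) gives ∇U = (0, 0, 0), so (-1/26, 5/13, -2/13) is indeed a critical point.
The Hessian is constant: H = [[-8, 6, 4], [6, -8, -2], [4, -2, -6]].
Leading principal minors: Δ₁ = -8, Δ₂ = 28, Δ₃ = -104.
The minors alternate sign starting negative (−, +, −), so H is negative definite: a local maximum.

local maximum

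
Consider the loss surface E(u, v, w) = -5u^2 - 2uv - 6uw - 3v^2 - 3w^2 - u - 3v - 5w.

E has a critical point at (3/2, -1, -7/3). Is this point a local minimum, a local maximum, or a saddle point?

The Hessian is constant: H = [[-10, -2, -6], [-2, -6, 0], [-6, 0, -6]].
Leading principal minors: Δ₁ = -10, Δ₂ = 56, Δ₃ = -120.
The minors alternate sign starting negative (−, +, −), so H is negative definite: a local maximum.

local maximum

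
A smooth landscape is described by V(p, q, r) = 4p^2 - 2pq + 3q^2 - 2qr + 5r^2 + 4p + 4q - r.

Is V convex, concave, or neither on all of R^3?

convex

V is quadratic, so its Hessian is the constant matrix H = [[8, -2, 0], [-2, 6, -2], [0, -2, 10]].
Leading principal minors: 8, 44, 408.
All positive ⇒ H ≻ 0 ⇒ convex.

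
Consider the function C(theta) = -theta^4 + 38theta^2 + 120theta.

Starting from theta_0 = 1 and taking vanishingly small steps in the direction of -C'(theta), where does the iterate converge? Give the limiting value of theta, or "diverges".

C'(theta) = -4(theta - 5)(theta + 2)(theta + 3), so C'(1) = 192.
Gradient descent moves in the -C' direction, i.e. theta is decreasing.
The nearest critical point in that direction is theta = -2, where C'' = 28 > 0 (a local minimum). The iterate converges there.

-2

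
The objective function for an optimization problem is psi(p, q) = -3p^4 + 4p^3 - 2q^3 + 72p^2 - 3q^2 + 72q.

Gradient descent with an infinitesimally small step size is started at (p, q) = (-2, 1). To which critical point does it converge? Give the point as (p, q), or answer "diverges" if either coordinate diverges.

(0, -4)

psi is separable, so gradient descent decouples: p follows -∂psi/∂p, q follows -∂psi/∂q.
∂psi/∂p = -12p(p - 4)(p + 3); at p=-2 this is -144, so p increases.
∂psi/∂q = -6(q - 3)(q + 4); at q=1 this is 60, so q decreases.
p converges to its nearest critical value 0 (a local min of the p-part); q converges to -4. The iterate converges to (0, -4).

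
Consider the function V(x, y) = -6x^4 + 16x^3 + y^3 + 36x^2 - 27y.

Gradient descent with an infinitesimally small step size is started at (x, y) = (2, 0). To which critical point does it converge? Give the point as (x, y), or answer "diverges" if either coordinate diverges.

V is separable, so gradient descent decouples: x follows -∂V/∂x, y follows -∂V/∂y.
∂V/∂x = -24x(x - 3)(x + 1); at x=2 this is 144, so x decreases.
∂V/∂y = 3(y - 3)(y + 3); at y=0 this is -27, so y increases.
x converges to its nearest critical value 0 (a local min of the x-part); y converges to 3. The iterate converges to (0, 3).

(0, 3)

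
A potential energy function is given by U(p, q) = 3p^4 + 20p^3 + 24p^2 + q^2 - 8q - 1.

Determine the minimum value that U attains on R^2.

U(p,q) separates as A(p) + B(q) − 1, so its minimum is min A + min B − 1.
A'(p) = 12p(p + 1)(p + 4) vanishes at p ∈ {-4, -1, 0}; B'(q) = 2q - 8 vanishes at q ∈ {4}.
Local minima of A (where A''>0): A(-4)=-128, A(0)=0. Local minima of B: B(4)=-16.
So the global minimum of U is A(-4) + B(4) − 1 = -128 − 16 − 1 = -145, attained at (-4, 4).

-145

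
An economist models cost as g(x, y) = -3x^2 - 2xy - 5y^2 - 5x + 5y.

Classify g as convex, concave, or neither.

g is quadratic, so its Hessian is the constant matrix H = [[-6, -2], [-2, -10]].
det(H) = 56, tr(H) = -16.
det(H) > 0 and tr(H) < 0, so H is negative definite everywhere: concave.

concave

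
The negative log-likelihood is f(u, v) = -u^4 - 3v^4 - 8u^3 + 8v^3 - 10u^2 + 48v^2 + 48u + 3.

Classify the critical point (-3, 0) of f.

The mixed partial ∂²f/∂u∂v is 0, so the Hessian at any point is diag(f_uu, f_vv) = diag(-4(3u^2 + 12u + 5), 12(-3v^2 + 4v + 8)).
At (-3, 0): H = diag(16, 96).
Both eigenvalues are positive, so H is positive definite: a local minimum.

local minimum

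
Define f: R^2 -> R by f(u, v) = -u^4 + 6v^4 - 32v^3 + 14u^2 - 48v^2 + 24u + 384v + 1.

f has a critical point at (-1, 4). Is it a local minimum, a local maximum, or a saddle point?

The mixed partial ∂²f/∂u∂v is 0, so the Hessian at any point is diag(f_uu, f_vv) = diag(4(-3u^2 + 7), 24(3v^2 - 8v - 4)).
At (-1, 4): H = diag(16, 288).
Both eigenvalues are positive, so H is positive definite: a local minimum.

local minimum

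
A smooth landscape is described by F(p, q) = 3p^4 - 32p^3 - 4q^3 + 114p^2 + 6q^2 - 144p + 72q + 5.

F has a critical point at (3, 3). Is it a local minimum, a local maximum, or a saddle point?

local maximum

The mixed partial ∂²F/∂p∂q is 0, so the Hessian at any point is diag(F_pp, F_qq) = diag(12(3p^2 - 16p + 19), 12(-2q + 1)).
At (3, 3): H = diag(-24, -60).
Both eigenvalues are negative, so H is negative definite: a local maximum.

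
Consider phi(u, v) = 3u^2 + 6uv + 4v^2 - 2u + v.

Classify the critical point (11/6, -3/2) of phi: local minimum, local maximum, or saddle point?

local minimum

The Hessian of phi is constant: H = [[6, 6], [6, 8]].
det(H) = 6·8 − 6² = 12.
det(H) > 0 and tr(H) = 14 > 0, so H is positive definite and the point is a local minimum.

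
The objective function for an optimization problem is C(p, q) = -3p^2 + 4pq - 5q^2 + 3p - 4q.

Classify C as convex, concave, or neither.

C is quadratic, so its Hessian is the constant matrix H = [[-6, 4], [4, -10]].
det(H) = 44, tr(H) = -16.
det(H) > 0 and tr(H) < 0, so H is negative definite everywhere: concave.

concave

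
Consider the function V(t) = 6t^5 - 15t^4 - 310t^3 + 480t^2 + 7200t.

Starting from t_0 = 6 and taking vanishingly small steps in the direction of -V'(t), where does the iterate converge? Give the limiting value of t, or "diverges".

5

V'(t) = 30(t - 5)(t - 4)(t + 3)(t + 4), so V'(6) = 5400.
Gradient descent moves in the -V' direction, i.e. t is decreasing.
The nearest critical point in that direction is t = 5, where V'' = 2160 > 0 (a local minimum). The iterate converges there.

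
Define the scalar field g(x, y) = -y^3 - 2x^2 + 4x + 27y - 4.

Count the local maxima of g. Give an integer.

1

g separates as a function of x plus a function of y, so ∇g=0 decouples.
∂g/∂x = -4(x - 1) = 0 at x ∈ {1}; ∂g/∂y = -3(y - 3)(y + 3) = 0 at y ∈ {-3, 3}.
The Hessian is diagonal: diag(g_xx, g_yy). Second derivatives: g_xx(1)=-4; g_yy(-3)=18, g_yy(3)=-18.
Local maxima occur where both diagonal entries negative: (1, 3). Count: 1.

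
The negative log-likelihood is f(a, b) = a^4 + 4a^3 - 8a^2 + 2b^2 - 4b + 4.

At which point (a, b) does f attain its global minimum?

f(a,b) separates as P(a) + Q(b) + 4, so its minimum is min P + min Q + 4.
P'(a) = 4a(a - 1)(a + 4) vanishes at a ∈ {-4, 0, 1}; Q'(b) = 4b - 4 vanishes at b ∈ {1}.
Local minima of P (where P''>0): P(-4)=-128, P(1)=-3. Local minima of Q: Q(1)=-2.
So the global minimum of f is P(-4) + Q(1) + 4 = -128 − 2 + 4 = -126, attained at (-4, 1).

(-4, 1)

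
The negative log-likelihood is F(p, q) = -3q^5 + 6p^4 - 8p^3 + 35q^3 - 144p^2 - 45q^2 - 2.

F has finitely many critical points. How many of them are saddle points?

F separates as a function of p plus a function of q, so ∇F=0 decouples.
∂F/∂p = 24p(p - 4)(p + 3) = 0 at p ∈ {-3, 0, 4}; ∂F/∂q = -15q(q - 2)(q - 1)(q + 3) = 0 at q ∈ {-3, 0, 1, 2}.
The Hessian is diagonal: diag(F_pp, F_qq). Second derivatives: F_pp(-3)=504, F_pp(0)=-288, F_pp(4)=672; F_qq(-3)=900, F_qq(0)=-90, F_qq(1)=60, F_qq(2)=-150.
Saddle points occur where the two diagonal entries have opposite signs: (-3, 0), (-3, 2), (0, -3), (0, 1), (4, 0), (4, 2). Count: 6.

6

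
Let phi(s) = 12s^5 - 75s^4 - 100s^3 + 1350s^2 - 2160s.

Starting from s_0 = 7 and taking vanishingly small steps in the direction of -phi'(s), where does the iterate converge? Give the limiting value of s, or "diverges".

phi'(s) = 60(s - 4)(s - 3)(s - 1)(s + 3), so phi'(7) = 43200.
Gradient descent moves in the -phi' direction, i.e. s is decreasing.
The nearest critical point in that direction is s = 4, where phi'' = 1260 > 0 (a local minimum). The iterate converges there.

4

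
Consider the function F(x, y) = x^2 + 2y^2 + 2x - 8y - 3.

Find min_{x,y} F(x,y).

-12

F(x,y) separates as P(x) + Q(y) − 3, so its minimum is min P + min Q − 3.
P'(x) = 2x + 2 vanishes at x ∈ {-1}; Q'(y) = 4y - 8 vanishes at y ∈ {2}.
Local minima of P (where P''>0): P(-1)=-1. Local minima of Q: Q(2)=-8.
So the global minimum of F is P(-1) + Q(2) − 3 = -1 − 8 − 3 = -12, attained at (-1, 2).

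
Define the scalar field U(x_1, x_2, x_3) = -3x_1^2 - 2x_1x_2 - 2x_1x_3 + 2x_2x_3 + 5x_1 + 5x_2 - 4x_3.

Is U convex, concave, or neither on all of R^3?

neither

U is quadratic, so its Hessian is the constant matrix H = [[-6, -2, -2], [-2, 0, 2], [-2, 2, 0]].
Leading principal minors: -6, -4, 40.
Neither pattern holds ⇒ H is indefinite ⇒ neither convex nor concave.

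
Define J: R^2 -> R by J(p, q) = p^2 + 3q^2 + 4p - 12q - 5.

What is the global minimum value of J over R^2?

-21

J(p,q) separates as A(p) + B(q) − 5, so its minimum is min A + min B − 5.
A'(p) = 2p + 4 vanishes at p ∈ {-2}; B'(q) = 6q - 12 vanishes at q ∈ {2}.
Local minima of A (where A''>0): A(-2)=-4. Local minima of B: B(2)=-12.
So the global minimum of J is A(-2) + B(2) − 5 = -4 − 12 − 5 = -21, attained at (-2, 2).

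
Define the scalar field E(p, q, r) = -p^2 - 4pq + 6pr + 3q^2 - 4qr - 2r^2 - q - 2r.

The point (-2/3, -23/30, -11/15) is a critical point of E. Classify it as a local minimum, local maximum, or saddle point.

The Hessian is constant: H = [[-2, -4, 6], [-4, 6, -4], [6, -4, -4]].
Leading principal minors: Δ₁ = -2, Δ₂ = -28, Δ₃ = 120.
The minors fit neither the all-positive nor the alternating-sign pattern, so H is indefinite: a saddle point.

saddle point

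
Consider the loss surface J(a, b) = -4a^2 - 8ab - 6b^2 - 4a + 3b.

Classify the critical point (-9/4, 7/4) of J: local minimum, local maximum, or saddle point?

local maximum

The Hessian of J is constant: H = [[-8, -8], [-8, -12]].
det(H) = (-8)·(-12) − (-8)² = 32.
det(H) > 0 and tr(H) = -20 < 0, so H is negative definite and the point is a local maximum.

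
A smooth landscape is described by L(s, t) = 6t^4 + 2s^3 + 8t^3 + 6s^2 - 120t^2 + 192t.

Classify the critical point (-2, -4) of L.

saddle point

The mixed partial ∂²L/∂s∂t is 0, so the Hessian at any point is diag(L_ss, L_tt) = diag(12(s + 1), 24(3t^2 + 2t - 10)).
At (-2, -4): H = diag(-12, 720).
The eigenvalues have opposite signs, so H is indefinite: a saddle point.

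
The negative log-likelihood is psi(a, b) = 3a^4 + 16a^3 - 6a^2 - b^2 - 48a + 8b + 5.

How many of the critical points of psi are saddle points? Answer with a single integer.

2

psi separates as a function of a plus a function of b, so ∇psi=0 decouples.
∂psi/∂a = 12(a - 1)(a + 1)(a + 4) = 0 at a ∈ {-4, -1, 1}; ∂psi/∂b = -2(b - 4) = 0 at b ∈ {4}.
The Hessian is diagonal: diag(psi_aa, psi_bb). Second derivatives: psi_aa(-4)=180, psi_aa(-1)=-72, psi_aa(1)=120; psi_bb(4)=-2.
Saddle points occur where the two diagonal entries have opposite signs: (-4, 4), (1, 4). Count: 2.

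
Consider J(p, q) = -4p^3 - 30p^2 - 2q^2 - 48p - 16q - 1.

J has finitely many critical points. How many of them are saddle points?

1

J separates as a function of p plus a function of q, so ∇J=0 decouples.
∂J/∂p = -12(p + 1)(p + 4) = 0 at p ∈ {-4, -1}; ∂J/∂q = -4(q + 4) = 0 at q ∈ {-4}.
The Hessian is diagonal: diag(J_pp, J_qq). Second derivatives: J_pp(-4)=36, J_pp(-1)=-36; J_qq(-4)=-4.
Saddle points occur where the two diagonal entries have opposite signs: (-4, -4). Count: 1.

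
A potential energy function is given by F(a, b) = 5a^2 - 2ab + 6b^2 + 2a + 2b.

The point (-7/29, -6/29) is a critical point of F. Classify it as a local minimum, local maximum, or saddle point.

local minimum

The Hessian of F is constant: H = [[10, -2], [-2, 12]].
det(H) = 10·12 − (-2)² = 116.
det(H) > 0 and tr(H) = 22 > 0, so H is positive definite and the point is a local minimum.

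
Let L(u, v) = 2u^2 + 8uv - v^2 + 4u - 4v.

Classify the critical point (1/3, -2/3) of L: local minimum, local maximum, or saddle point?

saddle point

The Hessian of L is constant: H = [[4, 8], [8, -2]].
det(H) = 4·(-2) − 8² = -72.
Since det(H) < 0, H is indefinite and the critical point is a saddle point.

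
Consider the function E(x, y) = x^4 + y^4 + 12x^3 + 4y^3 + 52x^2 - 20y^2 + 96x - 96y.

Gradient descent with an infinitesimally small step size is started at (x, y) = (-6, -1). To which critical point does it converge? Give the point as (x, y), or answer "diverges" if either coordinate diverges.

(-4, 3)

E is separable, so gradient descent decouples: x follows -∂E/∂x, y follows -∂E/∂y.
∂E/∂x = 4(x + 2)(x + 3)(x + 4); at x=-6 this is -96, so x increases.
∂E/∂y = 4(y - 3)(y + 2)(y + 4); at y=-1 this is -48, so y increases.
x converges to its nearest critical value -4 (a local min of the x-part); y converges to 3. The iterate converges to (-4, 3).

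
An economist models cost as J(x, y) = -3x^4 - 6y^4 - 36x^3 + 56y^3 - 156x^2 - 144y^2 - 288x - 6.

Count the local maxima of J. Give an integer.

J separates as a function of x plus a function of y, so ∇J=0 decouples.
∂J/∂x = -12(x + 2)(x + 3)(x + 4) = 0 at x ∈ {-4, -3, -2}; ∂J/∂y = -24y(y - 4)(y - 3) = 0 at y ∈ {0, 3, 4}.
The Hessian is diagonal: diag(J_xx, J_yy). Second derivatives: J_xx(-4)=-24, J_xx(-3)=12, J_xx(-2)=-24; J_yy(0)=-288, J_yy(3)=72, J_yy(4)=-96.
Local maxima occur where both diagonal entries negative: (-4, 0), (-4, 4), (-2, 0), (-2, 4). Count: 4.

4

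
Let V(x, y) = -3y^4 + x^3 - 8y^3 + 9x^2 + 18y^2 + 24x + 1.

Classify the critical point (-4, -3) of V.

local maximum

The mixed partial ∂²V/∂x∂y is 0, so the Hessian at any point is diag(V_xx, V_yy) = diag(6(x + 3), 12(-3y^2 - 4y + 3)).
At (-4, -3): H = diag(-6, -144).
Both eigenvalues are negative, so H is negative definite: a local maximum.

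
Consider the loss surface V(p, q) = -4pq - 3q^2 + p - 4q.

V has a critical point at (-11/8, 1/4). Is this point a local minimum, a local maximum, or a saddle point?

saddle point

The Hessian of V is constant: H = [[0, -4], [-4, -6]].
det(H) = 0·(-6) − (-4)² = -16.
Since det(H) < 0, H is indefinite and the critical point is a saddle point.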